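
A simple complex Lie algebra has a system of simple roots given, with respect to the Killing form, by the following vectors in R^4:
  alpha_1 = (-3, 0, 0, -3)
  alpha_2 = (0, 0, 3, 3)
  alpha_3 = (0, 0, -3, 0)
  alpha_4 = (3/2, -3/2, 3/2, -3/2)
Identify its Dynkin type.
F_4

Compute the Cartan integers a_ij = 2(alpha_i, alpha_j)/(alpha_j, alpha_j); the resulting 4x4 Cartan matrix is
[[2, -1, 0, 0], [-1, 2, -2, 0], [0, -1, 2, -1], [0, 0, -1, 2]].
The roots have two lengths (squared-length ratio 2:1); the short ones are alpha_{3,4}. The associated Dynkin diagram is a chain of 4 nodes with a double edge between the middle two (F_4), so the type is F_4.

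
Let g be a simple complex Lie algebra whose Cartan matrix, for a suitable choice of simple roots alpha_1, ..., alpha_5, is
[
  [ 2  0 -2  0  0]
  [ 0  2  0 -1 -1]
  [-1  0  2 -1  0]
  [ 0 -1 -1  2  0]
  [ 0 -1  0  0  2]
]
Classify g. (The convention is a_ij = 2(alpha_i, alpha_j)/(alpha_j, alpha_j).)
The matrix has rank 5 with 2's on the diagonal. Reading the off-diagonal entries as Dynkin edges (a single edge where a_ij = a_ji = -1; a double or triple edge where a_ij * a_ji = 2 or 3), the diagram is a chain of 5 nodes with a double edge at one end; the terminal node there is the unique long simple root (C_5). One simple-root ordering that puts it in standard form is (alpha_5, alpha_2, alpha_4, alpha_3, alpha_1). So the algebra is type C_5, i.e. sp(10).

C_5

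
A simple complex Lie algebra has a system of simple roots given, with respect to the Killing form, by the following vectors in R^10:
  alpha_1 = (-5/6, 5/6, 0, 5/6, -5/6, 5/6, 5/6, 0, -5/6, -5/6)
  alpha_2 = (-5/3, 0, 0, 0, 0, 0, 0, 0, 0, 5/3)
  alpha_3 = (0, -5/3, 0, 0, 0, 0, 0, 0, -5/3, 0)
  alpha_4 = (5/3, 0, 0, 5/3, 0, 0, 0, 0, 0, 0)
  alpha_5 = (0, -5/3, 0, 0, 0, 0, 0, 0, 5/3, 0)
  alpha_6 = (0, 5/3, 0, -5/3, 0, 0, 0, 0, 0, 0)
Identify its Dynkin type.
E_6

Compute the Cartan integers a_ij = 2(alpha_i, alpha_j)/(alpha_j, alpha_j); the resulting 6x6 Cartan matrix is
[[2, 0, 0, 0, -1, 0], [0, 2, 0, -1, 0, 0], [0, 0, 2, 0, 0, -1], [0, -1, 0, 2, 0, -1], [-1, 0, 0, 0, 2, -1], [0, 0, -1, -1, -1, 2]].
All simple roots have the same length, so the diagram is simply laced. The associated Dynkin diagram is a chain of 5 nodes with one extra node attached to the third node from one end (E_6), so the type is E_6.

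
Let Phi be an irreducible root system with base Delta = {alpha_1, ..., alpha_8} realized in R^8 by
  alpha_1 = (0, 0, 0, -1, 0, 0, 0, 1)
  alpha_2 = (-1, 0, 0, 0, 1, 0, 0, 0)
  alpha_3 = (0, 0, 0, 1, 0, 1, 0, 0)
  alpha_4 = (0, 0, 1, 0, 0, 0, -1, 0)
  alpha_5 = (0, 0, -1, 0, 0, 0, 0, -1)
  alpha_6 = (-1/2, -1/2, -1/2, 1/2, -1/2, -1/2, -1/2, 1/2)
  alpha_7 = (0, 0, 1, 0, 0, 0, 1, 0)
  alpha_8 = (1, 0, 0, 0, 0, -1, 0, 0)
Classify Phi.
Compute the Cartan integers a_ij = 2(alpha_i, alpha_j)/(alpha_j, alpha_j); the resulting 8x8 Cartan matrix is
[[2, 0, -1, 0, -1, 0, 0, 0], [0, 2, 0, 0, 0, 0, 0, -1], [-1, 0, 2, 0, 0, 0, 0, -1], [0, 0, 0, 2, -1, 0, 0, 0], [-1, 0, 0, -1, 2, 0, -1, 0], [0, 0, 0, 0, 0, 2, -1, 0], [0, 0, 0, 0, -1, -1, 2, 0], [0, -1, -1, 0, 0, 0, 0, 2]].
All simple roots have the same length, so the diagram is simply laced. The associated Dynkin diagram is a chain of 7 nodes with one extra node attached to the third node from one end (E_8), so the type is E_8.

E8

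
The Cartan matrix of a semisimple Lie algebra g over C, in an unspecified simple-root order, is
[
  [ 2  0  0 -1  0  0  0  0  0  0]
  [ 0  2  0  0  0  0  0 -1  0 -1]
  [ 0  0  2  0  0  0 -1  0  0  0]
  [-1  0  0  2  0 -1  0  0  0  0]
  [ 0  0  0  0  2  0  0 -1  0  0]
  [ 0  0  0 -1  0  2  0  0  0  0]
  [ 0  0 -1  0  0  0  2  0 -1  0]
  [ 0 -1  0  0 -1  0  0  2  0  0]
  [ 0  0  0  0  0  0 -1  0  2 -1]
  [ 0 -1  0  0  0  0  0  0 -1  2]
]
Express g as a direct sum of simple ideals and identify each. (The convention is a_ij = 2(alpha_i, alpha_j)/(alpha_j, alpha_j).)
The diagram associated to this matrix has two connected components: the simple roots {alpha_1, alpha_4, alpha_6} form a chain of 3 nodes with single edges (A_3), and {alpha_2, alpha_3, alpha_5, alpha_7, alpha_8, alpha_9, alpha_10} form a chain of 7 nodes with single edges (A_7). A semisimple Lie algebra decomposes uniquely as the direct sum of simple ideals, one per connected component of its Dynkin diagram, so g ≅ A_3 ⊕ A_7 (dimension 15 + 63 = 78).

A_3 (sl(4)) + A_7 (sl(8))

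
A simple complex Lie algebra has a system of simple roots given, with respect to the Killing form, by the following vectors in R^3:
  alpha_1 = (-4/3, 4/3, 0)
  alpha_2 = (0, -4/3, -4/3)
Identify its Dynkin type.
A_2 (sl(3))

Compute the Cartan integers a_ij = 2(alpha_i, alpha_j)/(alpha_j, alpha_j); the resulting 2x2 Cartan matrix is
[[2, -1], [-1, 2]].
All simple roots have the same length, so the diagram is simply laced. The associated Dynkin diagram is a chain of 2 nodes with single edges (A_2), so the type is A_2 (the algebra sl(3)).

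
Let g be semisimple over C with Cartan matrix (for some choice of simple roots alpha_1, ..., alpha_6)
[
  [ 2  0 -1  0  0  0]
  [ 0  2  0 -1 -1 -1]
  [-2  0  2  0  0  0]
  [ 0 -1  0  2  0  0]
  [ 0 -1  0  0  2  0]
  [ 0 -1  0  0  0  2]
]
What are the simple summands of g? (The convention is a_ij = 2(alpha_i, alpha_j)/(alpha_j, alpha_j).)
B2 ⊕ D4

The diagram associated to this matrix has two connected components: the simple roots {alpha_1, alpha_3} form a chain of 2 nodes with a double edge at one end; the terminal node there is the unique short simple root (B_2), and {alpha_2, alpha_4, alpha_5, alpha_6} form a chain of 2 nodes with a fork of two nodes at one end (D_4). A semisimple Lie algebra decomposes uniquely as the direct sum of simple ideals, one per connected component of its Dynkin diagram, so g ≅ B_2 ⊕ D_4 (dimension 10 + 28 = 38).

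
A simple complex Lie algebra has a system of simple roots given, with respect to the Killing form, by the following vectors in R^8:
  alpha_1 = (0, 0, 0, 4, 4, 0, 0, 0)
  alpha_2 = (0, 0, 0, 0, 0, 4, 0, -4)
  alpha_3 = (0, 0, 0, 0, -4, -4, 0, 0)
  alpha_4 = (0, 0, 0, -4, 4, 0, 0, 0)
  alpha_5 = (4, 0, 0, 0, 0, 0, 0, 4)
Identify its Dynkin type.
Compute the Cartan integers a_ij = 2(alpha_i, alpha_j)/(alpha_j, alpha_j); the resulting 5x5 Cartan matrix is
[[2, 0, -1, 0, 0], [0, 2, -1, 0, -1], [-1, -1, 2, -1, 0], [0, 0, -1, 2, 0], [0, -1, 0, 0, 2]].
All simple roots have the same length, so the diagram is simply laced. The associated Dynkin diagram is a chain of 3 nodes with a fork of two nodes at one end (D_5), so the type is D_5 (the algebra so(10)).

D_5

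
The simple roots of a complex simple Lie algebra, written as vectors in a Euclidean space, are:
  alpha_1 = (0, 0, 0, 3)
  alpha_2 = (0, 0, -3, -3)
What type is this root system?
B_2

Compute the Cartan integers a_ij = 2(alpha_i, alpha_j)/(alpha_j, alpha_j); the resulting 2x2 Cartan matrix is
[[2, -1], [-2, 2]].
The roots have two lengths (squared-length ratio 2:1); the short ones are alpha_{1}. The associated Dynkin diagram is a chain of 2 nodes with a double edge at one end; the terminal node there is the unique short simple root (B_2), so the type is B_2 (the algebra so(5)).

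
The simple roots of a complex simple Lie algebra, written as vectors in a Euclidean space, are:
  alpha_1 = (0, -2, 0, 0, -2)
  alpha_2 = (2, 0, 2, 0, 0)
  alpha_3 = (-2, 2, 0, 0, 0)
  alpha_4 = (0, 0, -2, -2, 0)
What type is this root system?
A4

Compute the Cartan integers a_ij = 2(alpha_i, alpha_j)/(alpha_j, alpha_j); the resulting 4x4 Cartan matrix is
[[2, 0, -1, 0], [0, 2, -1, -1], [-1, -1, 2, 0], [0, -1, 0, 2]].
All simple roots have the same length, so the diagram is simply laced. The associated Dynkin diagram is a chain of 4 nodes with single edges (A_4), so the type is A_4 (the algebra sl(5)).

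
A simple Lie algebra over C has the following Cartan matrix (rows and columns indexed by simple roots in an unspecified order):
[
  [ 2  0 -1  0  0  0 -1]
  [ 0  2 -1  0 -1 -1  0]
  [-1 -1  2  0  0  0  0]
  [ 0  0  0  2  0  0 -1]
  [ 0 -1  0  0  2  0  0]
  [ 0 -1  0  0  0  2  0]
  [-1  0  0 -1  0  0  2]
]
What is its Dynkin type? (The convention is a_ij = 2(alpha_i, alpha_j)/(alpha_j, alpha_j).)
The matrix has rank 7 with 2's on the diagonal. Reading the off-diagonal entries as Dynkin edges (a single edge where a_ij = a_ji = -1; a double or triple edge where a_ij * a_ji = 2 or 3), the diagram is a chain of 5 nodes with a fork of two nodes at one end (D_7). One simple-root ordering that puts it in standard form is (alpha_4, alpha_7, alpha_1, alpha_3, alpha_2, alpha_5, alpha_6). So the algebra is type D_7, i.e. so(14).

D7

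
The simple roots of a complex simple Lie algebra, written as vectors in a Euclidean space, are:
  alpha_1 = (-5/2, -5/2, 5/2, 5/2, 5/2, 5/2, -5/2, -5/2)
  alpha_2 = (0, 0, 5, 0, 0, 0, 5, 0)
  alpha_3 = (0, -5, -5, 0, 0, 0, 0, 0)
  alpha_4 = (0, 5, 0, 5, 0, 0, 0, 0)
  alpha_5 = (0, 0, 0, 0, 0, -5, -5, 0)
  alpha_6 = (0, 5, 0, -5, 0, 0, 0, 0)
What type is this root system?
Compute the Cartan integers a_ij = 2(alpha_i, alpha_j)/(alpha_j, alpha_j); the resulting 6x6 Cartan matrix is
[[2, 0, 0, 0, 0, -1], [0, 2, -1, 0, -1, 0], [0, -1, 2, -1, 0, -1], [0, 0, -1, 2, 0, 0], [0, -1, 0, 0, 2, 0], [-1, 0, -1, 0, 0, 2]].
All simple roots have the same length, so the diagram is simply laced. The associated Dynkin diagram is a chain of 5 nodes with one extra node attached to the third node from one end (E_6), so the type is E_6.

E_6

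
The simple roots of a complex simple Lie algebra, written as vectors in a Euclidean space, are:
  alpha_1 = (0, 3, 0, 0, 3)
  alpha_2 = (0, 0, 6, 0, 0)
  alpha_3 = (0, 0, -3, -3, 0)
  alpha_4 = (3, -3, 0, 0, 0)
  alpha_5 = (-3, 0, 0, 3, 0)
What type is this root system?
C5

Compute the Cartan integers a_ij = 2(alpha_i, alpha_j)/(alpha_j, alpha_j); the resulting 5x5 Cartan matrix is
[[2, 0, 0, -1, 0], [0, 2, -2, 0, 0], [0, -1, 2, 0, -1], [-1, 0, 0, 2, -1], [0, 0, -1, -1, 2]].
The roots have two lengths (squared-length ratio 2:1); the short ones are alpha_{1,3,4,5}. The associated Dynkin diagram is a chain of 5 nodes with a double edge at one end; the terminal node there is the unique long simple root (C_5), so the type is C_5 (the algebra sp(10)).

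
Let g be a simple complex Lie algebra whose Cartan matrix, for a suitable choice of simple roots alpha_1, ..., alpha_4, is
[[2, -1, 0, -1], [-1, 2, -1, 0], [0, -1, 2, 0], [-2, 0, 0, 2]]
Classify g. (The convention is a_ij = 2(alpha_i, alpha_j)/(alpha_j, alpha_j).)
The matrix has rank 4 with 2's on the diagonal. Reading the off-diagonal entries as Dynkin edges (a single edge where a_ij = a_ji = -1; a double or triple edge where a_ij * a_ji = 2 or 3), the diagram is a chain of 4 nodes with a double edge at one end; the terminal node there is the unique long simple root (C_4). One simple-root ordering that puts it in standard form is (alpha_3, alpha_2, alpha_1, alpha_4). So the algebra is type C_4, i.e. sp(8).

C4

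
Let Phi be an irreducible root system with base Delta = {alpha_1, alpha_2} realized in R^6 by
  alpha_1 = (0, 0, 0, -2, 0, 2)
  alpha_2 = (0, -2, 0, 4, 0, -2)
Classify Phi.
Compute the Cartan integers a_ij = 2(alpha_i, alpha_j)/(alpha_j, alpha_j); the resulting 2x2 Cartan matrix is
[[2, -1], [-3, 2]].
The roots have two lengths (squared-length ratio 3:1); the short ones are alpha_{1}. The associated Dynkin diagram is two nodes joined by a triple edge (G_2), so the type is G_2.

type G_2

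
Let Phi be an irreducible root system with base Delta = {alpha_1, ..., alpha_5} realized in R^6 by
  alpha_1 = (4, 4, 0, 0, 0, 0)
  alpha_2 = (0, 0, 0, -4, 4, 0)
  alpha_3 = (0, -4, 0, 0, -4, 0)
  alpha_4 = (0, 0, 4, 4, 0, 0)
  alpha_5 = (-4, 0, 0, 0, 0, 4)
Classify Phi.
type A_5

Compute the Cartan integers a_ij = 2(alpha_i, alpha_j)/(alpha_j, alpha_j); the resulting 5x5 Cartan matrix is
[[2, 0, -1, 0, -1], [0, 2, -1, -1, 0], [-1, -1, 2, 0, 0], [0, -1, 0, 2, 0], [-1, 0, 0, 0, 2]].
All simple roots have the same length, so the diagram is simply laced. The associated Dynkin diagram is a chain of 5 nodes with single edges (A_5), so the type is A_5 (the algebra sl(6)).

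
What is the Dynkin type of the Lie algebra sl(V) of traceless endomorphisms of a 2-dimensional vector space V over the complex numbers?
This is sl(2), which has dimension 2^2 - 1 = 3 and rank 2 - 1 = 1 (a Cartan subalgebra is the diagonal traceless matrices). In the classification of classical Lie algebras, the special linear algebra sl(n+1) has type A_n; here n = 1, so the Dynkin diagram is a chain of 1 nodes with single edges (A_1). Hence the type is A_1.

A_1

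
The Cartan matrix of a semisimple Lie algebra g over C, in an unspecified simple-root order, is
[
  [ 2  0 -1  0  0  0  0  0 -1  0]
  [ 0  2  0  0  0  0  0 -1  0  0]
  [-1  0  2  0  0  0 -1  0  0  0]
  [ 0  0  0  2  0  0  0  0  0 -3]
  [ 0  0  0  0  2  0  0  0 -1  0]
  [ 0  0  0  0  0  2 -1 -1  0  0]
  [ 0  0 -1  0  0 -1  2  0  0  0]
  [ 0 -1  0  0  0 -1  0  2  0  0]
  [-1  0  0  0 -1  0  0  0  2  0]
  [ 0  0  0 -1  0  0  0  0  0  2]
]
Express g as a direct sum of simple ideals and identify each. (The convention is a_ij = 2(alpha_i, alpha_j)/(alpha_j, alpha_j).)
The diagram associated to this matrix has two connected components: the simple roots {alpha_1, alpha_2, alpha_3, alpha_5, alpha_6, alpha_7, alpha_8, alpha_9} form a chain of 8 nodes with single edges (A_8), and {alpha_4, alpha_10} form two nodes joined by a triple edge (G_2). A semisimple Lie algebra decomposes uniquely as the direct sum of simple ideals, one per connected component of its Dynkin diagram, so g ≅ A_8 ⊕ G_2 (dimension 80 + 14 = 94).

A8 ⊕ G2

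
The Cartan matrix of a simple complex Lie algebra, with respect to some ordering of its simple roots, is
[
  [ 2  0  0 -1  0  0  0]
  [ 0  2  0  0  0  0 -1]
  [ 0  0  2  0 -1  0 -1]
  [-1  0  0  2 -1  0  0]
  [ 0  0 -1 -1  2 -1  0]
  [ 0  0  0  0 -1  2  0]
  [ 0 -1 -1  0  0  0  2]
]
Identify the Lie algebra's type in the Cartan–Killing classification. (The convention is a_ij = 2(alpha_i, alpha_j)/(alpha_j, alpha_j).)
E7

The matrix has rank 7 with 2's on the diagonal. Reading the off-diagonal entries as Dynkin edges (a single edge where a_ij = a_ji = -1; a double or triple edge where a_ij * a_ji = 2 or 3), the diagram is a chain of 6 nodes with one extra node attached to the third node from one end (E_7). One simple-root ordering that puts it in standard form is (alpha_1, alpha_6, alpha_4, alpha_5, alpha_3, alpha_7, alpha_2). So the algebra is type E_7.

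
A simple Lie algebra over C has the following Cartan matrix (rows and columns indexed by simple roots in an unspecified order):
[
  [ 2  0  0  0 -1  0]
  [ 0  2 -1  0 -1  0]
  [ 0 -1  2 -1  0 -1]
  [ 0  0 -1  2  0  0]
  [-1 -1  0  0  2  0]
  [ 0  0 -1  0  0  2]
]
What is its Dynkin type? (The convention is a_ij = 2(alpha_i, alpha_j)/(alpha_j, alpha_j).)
The matrix has rank 6 with 2's on the diagonal. Reading the off-diagonal entries as Dynkin edges (a single edge where a_ij = a_ji = -1; a double or triple edge where a_ij * a_ji = 2 or 3), the diagram is a chain of 4 nodes with a fork of two nodes at one end (D_6). One simple-root ordering that puts it in standard form is (alpha_1, alpha_5, alpha_2, alpha_3, alpha_4, alpha_6). So the algebra is type D_6, i.e. so(12).

type D_6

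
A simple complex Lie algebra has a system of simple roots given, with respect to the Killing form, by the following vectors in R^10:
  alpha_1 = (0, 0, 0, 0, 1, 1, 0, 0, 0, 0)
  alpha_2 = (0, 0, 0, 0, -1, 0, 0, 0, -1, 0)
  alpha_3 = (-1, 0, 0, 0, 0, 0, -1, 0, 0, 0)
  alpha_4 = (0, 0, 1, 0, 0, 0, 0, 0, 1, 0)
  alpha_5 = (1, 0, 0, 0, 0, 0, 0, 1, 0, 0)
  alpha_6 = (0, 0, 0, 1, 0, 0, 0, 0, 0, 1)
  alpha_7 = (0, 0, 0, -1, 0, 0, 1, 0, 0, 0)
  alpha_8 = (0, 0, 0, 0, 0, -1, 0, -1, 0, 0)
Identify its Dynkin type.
Compute the Cartan integers a_ij = 2(alpha_i, alpha_j)/(alpha_j, alpha_j); the resulting 8x8 Cartan matrix is
[[2, -1, 0, 0, 0, 0, 0, -1], [-1, 2, 0, -1, 0, 0, 0, 0], [0, 0, 2, 0, -1, 0, -1, 0], [0, -1, 0, 2, 0, 0, 0, 0], [0, 0, -1, 0, 2, 0, 0, -1], [0, 0, 0, 0, 0, 2, -1, 0], [0, 0, -1, 0, 0, -1, 2, 0], [-1, 0, 0, 0, -1, 0, 0, 2]].
All simple roots have the same length, so the diagram is simply laced. The associated Dynkin diagram is a chain of 8 nodes with single edges (A_8), so the type is A_8 (the algebra sl(9)).

type A_8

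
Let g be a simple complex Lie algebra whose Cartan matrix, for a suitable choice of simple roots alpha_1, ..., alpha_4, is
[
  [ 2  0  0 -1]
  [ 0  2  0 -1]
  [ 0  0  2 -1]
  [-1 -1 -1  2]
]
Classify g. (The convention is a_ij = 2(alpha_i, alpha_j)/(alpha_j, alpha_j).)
The matrix has rank 4 with 2's on the diagonal. Reading the off-diagonal entries as Dynkin edges (a single edge where a_ij = a_ji = -1; a double or triple edge where a_ij * a_ji = 2 or 3), the diagram is a chain of 2 nodes with a fork of two nodes at one end (D_4). One simple-root ordering that puts it in standard form is (alpha_3, alpha_4, alpha_1, alpha_2). So the algebra is type D_4, i.e. so(8).

D4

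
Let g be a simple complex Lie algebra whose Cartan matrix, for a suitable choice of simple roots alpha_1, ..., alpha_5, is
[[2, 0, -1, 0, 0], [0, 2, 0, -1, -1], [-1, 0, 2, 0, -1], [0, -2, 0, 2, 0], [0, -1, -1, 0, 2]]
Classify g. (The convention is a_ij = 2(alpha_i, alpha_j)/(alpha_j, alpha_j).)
The matrix has rank 5 with 2's on the diagonal. Reading the off-diagonal entries as Dynkin edges (a single edge where a_ij = a_ji = -1; a double or triple edge where a_ij * a_ji = 2 or 3), the diagram is a chain of 5 nodes with a double edge at one end; the terminal node there is the unique long simple root (C_5). One simple-root ordering that puts it in standard form is (alpha_1, alpha_3, alpha_5, alpha_2, alpha_4). So the algebra is type C_5, i.e. sp(10).

C_5 (sp(10))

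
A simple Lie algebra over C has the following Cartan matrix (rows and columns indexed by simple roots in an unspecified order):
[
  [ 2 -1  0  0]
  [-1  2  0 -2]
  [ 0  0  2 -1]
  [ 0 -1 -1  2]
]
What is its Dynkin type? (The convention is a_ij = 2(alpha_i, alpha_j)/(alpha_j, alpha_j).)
The matrix has rank 4 with 2's on the diagonal. Reading the off-diagonal entries as Dynkin edges (a single edge where a_ij = a_ji = -1; a double or triple edge where a_ij * a_ji = 2 or 3), the diagram is a chain of 4 nodes with a double edge between the middle two (F_4). One simple-root ordering that puts it in standard form is (alpha_1, alpha_2, alpha_4, alpha_3). So the algebra is type F_4.

F_4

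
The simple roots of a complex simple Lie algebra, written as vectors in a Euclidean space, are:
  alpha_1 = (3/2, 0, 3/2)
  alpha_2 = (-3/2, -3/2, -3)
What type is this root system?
G_2

Compute the Cartan integers a_ij = 2(alpha_i, alpha_j)/(alpha_j, alpha_j); the resulting 2x2 Cartan matrix is
[[2, -1], [-3, 2]].
The roots have two lengths (squared-length ratio 3:1); the short ones are alpha_{1}. The associated Dynkin diagram is two nodes joined by a triple edge (G_2), so the type is G_2.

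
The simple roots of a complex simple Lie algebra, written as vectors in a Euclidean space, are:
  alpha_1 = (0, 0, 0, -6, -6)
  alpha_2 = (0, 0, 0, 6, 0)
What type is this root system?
Compute the Cartan integers a_ij = 2(alpha_i, alpha_j)/(alpha_j, alpha_j); the resulting 2x2 Cartan matrix is
[[2, -2], [-1, 2]].
The roots have two lengths (squared-length ratio 2:1); the short ones are alpha_{2}. The associated Dynkin diagram is a chain of 2 nodes with a double edge at one end; the terminal node there is the unique short simple root (B_2), so the type is B_2 (the algebra so(5)).

B_2 (so(5))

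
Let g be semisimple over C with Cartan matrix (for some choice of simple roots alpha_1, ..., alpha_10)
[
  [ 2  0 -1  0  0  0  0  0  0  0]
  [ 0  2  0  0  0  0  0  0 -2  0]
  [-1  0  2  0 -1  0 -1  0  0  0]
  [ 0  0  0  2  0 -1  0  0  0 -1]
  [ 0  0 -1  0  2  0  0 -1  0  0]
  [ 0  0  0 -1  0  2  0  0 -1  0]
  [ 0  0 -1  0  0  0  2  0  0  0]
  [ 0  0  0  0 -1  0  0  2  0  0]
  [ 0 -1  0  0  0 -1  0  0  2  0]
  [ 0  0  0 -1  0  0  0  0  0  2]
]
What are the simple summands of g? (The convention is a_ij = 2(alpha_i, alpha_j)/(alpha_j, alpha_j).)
The diagram associated to this matrix has two connected components: the simple roots {alpha_2, alpha_4, alpha_6, alpha_9, alpha_10} form a chain of 5 nodes with a double edge at one end; the terminal node there is the unique long simple root (C_5), and {alpha_1, alpha_3, alpha_5, alpha_7, alpha_8} form a chain of 3 nodes with a fork of two nodes at one end (D_5). A semisimple Lie algebra decomposes uniquely as the direct sum of simple ideals, one per connected component of its Dynkin diagram, so g ≅ C_5 ⊕ D_5 (dimension 55 + 45 = 100).

C5 + D5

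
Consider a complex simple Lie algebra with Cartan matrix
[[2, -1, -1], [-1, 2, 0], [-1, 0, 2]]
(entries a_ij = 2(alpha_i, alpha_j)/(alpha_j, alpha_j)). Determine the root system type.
type A_3

The matrix has rank 3 with 2's on the diagonal. Reading the off-diagonal entries as Dynkin edges (a single edge where a_ij = a_ji = -1; a double or triple edge where a_ij * a_ji = 2 or 3), the diagram is a chain of 3 nodes with single edges (A_3). One simple-root ordering that puts it in standard form is (alpha_2, alpha_1, alpha_3). So the algebra is type A_3, i.e. sl(4).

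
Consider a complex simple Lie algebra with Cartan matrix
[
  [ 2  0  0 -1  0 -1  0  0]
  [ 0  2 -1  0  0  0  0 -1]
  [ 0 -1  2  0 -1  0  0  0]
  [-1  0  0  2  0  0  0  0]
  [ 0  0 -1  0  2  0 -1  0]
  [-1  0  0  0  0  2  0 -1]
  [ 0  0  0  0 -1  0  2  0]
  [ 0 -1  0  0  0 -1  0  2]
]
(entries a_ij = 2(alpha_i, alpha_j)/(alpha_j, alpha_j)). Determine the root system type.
type A_8

The matrix has rank 8 with 2's on the diagonal. Reading the off-diagonal entries as Dynkin edges (a single edge where a_ij = a_ji = -1; a double or triple edge where a_ij * a_ji = 2 or 3), the diagram is a chain of 8 nodes with single edges (A_8). One simple-root ordering that puts it in standard form is (alpha_4, alpha_1, alpha_6, alpha_8, alpha_2, alpha_3, alpha_5, alpha_7). So the algebra is type A_8, i.e. sl(9).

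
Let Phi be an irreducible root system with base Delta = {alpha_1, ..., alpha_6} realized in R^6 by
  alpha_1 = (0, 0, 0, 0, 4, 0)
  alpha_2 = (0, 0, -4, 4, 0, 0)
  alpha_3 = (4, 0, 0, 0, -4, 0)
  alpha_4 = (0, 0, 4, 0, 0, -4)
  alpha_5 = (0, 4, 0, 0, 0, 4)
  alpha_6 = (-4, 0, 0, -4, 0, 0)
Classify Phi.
B_6 (so(13))

Compute the Cartan integers a_ij = 2(alpha_i, alpha_j)/(alpha_j, alpha_j); the resulting 6x6 Cartan matrix is
[[2, 0, -1, 0, 0, 0], [0, 2, 0, -1, 0, -1], [-2, 0, 2, 0, 0, -1], [0, -1, 0, 2, -1, 0], [0, 0, 0, -1, 2, 0], [0, -1, -1, 0, 0, 2]].
The roots have two lengths (squared-length ratio 2:1); the short ones are alpha_{1}. The associated Dynkin diagram is a chain of 6 nodes with a double edge at one end; the terminal node there is the unique short simple root (B_6), so the type is B_6 (the algebra so(13)).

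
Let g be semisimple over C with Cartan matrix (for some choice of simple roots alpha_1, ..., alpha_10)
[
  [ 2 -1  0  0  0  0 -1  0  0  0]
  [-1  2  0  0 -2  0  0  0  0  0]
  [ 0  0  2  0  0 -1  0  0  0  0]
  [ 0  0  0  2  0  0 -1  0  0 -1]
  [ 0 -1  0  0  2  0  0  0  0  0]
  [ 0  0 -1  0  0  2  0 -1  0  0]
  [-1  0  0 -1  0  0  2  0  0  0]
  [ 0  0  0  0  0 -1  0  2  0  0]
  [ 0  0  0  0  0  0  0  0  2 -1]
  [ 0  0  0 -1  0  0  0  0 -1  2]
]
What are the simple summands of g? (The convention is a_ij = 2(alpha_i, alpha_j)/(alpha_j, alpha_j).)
A3 ⊕ B7

The diagram associated to this matrix has two connected components: the simple roots {alpha_3, alpha_6, alpha_8} form a chain of 3 nodes with single edges (A_3), and {alpha_1, alpha_2, alpha_4, alpha_5, alpha_7, alpha_9, alpha_10} form a chain of 7 nodes with a double edge at one end; the terminal node there is the unique short simple root (B_7). A semisimple Lie algebra decomposes uniquely as the direct sum of simple ideals, one per connected component of its Dynkin diagram, so g ≅ A_3 ⊕ B_7 (dimension 15 + 105 = 120).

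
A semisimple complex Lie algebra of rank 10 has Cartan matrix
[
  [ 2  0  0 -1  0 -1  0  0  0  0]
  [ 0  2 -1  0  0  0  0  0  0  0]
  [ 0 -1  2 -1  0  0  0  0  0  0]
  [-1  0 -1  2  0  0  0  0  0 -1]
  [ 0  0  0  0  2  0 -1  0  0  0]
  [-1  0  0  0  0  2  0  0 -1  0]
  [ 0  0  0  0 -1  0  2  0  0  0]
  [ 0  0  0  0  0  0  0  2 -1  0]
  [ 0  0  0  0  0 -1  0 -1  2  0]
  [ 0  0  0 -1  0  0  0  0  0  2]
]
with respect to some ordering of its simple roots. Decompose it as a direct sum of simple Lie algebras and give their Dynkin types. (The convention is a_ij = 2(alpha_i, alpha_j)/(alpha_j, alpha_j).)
A2 ⊕ E8

The diagram associated to this matrix has two connected components: the simple roots {alpha_5, alpha_7} form a chain of 2 nodes with single edges (A_2), and {alpha_1, alpha_2, alpha_3, alpha_4, alpha_6, alpha_8, alpha_9, alpha_10} form a chain of 7 nodes with one extra node attached to the third node from one end (E_8). A semisimple Lie algebra decomposes uniquely as the direct sum of simple ideals, one per connected component of its Dynkin diagram, so g ≅ A_2 ⊕ E_8 (dimension 8 + 248 = 256).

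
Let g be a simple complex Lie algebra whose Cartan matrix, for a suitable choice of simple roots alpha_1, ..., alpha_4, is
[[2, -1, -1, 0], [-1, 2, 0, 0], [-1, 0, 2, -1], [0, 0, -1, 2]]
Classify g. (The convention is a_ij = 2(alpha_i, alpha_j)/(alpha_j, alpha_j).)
The matrix has rank 4 with 2's on the diagonal. Reading the off-diagonal entries as Dynkin edges (a single edge where a_ij = a_ji = -1; a double or triple edge where a_ij * a_ji = 2 or 3), the diagram is a chain of 4 nodes with single edges (A_4). One simple-root ordering that puts it in standard form is (alpha_4, alpha_3, alpha_1, alpha_2). So the algebra is type A_4, i.e. sl(5).

A_4 (sl(5))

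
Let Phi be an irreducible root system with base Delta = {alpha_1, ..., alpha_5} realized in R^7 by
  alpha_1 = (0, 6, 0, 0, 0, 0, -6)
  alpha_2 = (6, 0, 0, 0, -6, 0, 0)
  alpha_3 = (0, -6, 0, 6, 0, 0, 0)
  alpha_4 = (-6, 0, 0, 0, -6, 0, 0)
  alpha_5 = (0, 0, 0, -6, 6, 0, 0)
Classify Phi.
D_5 (so(10))

Compute the Cartan integers a_ij = 2(alpha_i, alpha_j)/(alpha_j, alpha_j); the resulting 5x5 Cartan matrix is
[[2, 0, -1, 0, 0], [0, 2, 0, 0, -1], [-1, 0, 2, 0, -1], [0, 0, 0, 2, -1], [0, -1, -1, -1, 2]].
All simple roots have the same length, so the diagram is simply laced. The associated Dynkin diagram is a chain of 3 nodes with a fork of two nodes at one end (D_5), so the type is D_5 (the algebra so(10)).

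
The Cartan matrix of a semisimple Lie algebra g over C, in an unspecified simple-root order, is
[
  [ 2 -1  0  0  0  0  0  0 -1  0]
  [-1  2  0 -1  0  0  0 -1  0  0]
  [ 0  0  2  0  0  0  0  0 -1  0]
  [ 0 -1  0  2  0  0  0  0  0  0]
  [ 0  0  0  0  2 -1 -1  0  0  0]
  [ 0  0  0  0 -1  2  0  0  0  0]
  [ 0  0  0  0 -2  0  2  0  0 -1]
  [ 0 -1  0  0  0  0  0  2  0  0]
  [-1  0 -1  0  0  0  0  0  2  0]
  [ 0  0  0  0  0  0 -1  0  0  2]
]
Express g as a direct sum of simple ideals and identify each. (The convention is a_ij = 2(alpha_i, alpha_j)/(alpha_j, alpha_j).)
D_6 ⊕ F_4

The diagram associated to this matrix has two connected components: the simple roots {alpha_1, alpha_2, alpha_3, alpha_4, alpha_8, alpha_9} form a chain of 4 nodes with a fork of two nodes at one end (D_6), and {alpha_5, alpha_6, alpha_7, alpha_10} form a chain of 4 nodes with a double edge between the middle two (F_4). A semisimple Lie algebra decomposes uniquely as the direct sum of simple ideals, one per connected component of its Dynkin diagram, so g ≅ D_6 ⊕ F_4 (dimension 66 + 52 = 118).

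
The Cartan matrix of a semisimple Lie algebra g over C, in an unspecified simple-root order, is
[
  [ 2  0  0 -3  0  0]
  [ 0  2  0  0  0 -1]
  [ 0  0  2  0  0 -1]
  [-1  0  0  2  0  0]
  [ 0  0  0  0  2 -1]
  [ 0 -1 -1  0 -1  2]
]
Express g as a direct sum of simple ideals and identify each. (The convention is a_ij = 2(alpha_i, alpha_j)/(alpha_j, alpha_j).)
The diagram associated to this matrix has two connected components: the simple roots {alpha_2, alpha_3, alpha_5, alpha_6} form a chain of 2 nodes with a fork of two nodes at one end (D_4), and {alpha_1, alpha_4} form two nodes joined by a triple edge (G_2). A semisimple Lie algebra decomposes uniquely as the direct sum of simple ideals, one per connected component of its Dynkin diagram, so g ≅ D_4 ⊕ G_2 (dimension 28 + 14 = 42).

D_4 (so(8)) ⊕ G_2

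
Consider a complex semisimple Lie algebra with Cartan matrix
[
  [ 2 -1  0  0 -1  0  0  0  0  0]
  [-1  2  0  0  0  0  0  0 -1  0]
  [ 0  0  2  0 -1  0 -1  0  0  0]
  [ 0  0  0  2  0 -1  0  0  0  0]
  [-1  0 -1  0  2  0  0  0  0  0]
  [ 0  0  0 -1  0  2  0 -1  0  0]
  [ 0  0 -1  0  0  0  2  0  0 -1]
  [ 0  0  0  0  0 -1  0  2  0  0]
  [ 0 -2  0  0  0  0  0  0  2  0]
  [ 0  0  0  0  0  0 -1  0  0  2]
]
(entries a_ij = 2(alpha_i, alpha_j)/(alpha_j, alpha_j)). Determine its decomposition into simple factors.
type A_3 ⊕ type C_7

The diagram associated to this matrix has two connected components: the simple roots {alpha_4, alpha_6, alpha_8} form a chain of 3 nodes with single edges (A_3), and {alpha_1, alpha_2, alpha_3, alpha_5, alpha_7, alpha_9, alpha_10} form a chain of 7 nodes with a double edge at one end; the terminal node there is the unique long simple root (C_7). A semisimple Lie algebra decomposes uniquely as the direct sum of simple ideals, one per connected component of its Dynkin diagram, so g ≅ A_3 ⊕ C_7 (dimension 15 + 105 = 120).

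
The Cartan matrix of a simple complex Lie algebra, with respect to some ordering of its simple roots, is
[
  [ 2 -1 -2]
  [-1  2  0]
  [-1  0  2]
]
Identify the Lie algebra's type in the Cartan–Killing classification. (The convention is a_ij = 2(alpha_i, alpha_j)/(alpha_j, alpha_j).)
B3

The matrix has rank 3 with 2's on the diagonal. Reading the off-diagonal entries as Dynkin edges (a single edge where a_ij = a_ji = -1; a double or triple edge where a_ij * a_ji = 2 or 3), the diagram is a chain of 3 nodes with a double edge at one end; the terminal node there is the unique short simple root (B_3). One simple-root ordering that puts it in standard form is (alpha_2, alpha_1, alpha_3). So the algebra is type B_3, i.e. so(7).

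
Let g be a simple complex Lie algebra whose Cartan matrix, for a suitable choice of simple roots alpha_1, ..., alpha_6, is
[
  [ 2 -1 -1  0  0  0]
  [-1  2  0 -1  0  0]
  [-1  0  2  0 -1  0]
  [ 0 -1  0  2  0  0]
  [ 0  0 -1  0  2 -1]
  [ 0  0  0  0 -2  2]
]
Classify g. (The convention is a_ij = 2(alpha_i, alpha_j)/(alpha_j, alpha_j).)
The matrix has rank 6 with 2's on the diagonal. Reading the off-diagonal entries as Dynkin edges (a single edge where a_ij = a_ji = -1; a double or triple edge where a_ij * a_ji = 2 or 3), the diagram is a chain of 6 nodes with a double edge at one end; the terminal node there is the unique long simple root (C_6). One simple-root ordering that puts it in standard form is (alpha_4, alpha_2, alpha_1, alpha_3, alpha_5, alpha_6). So the algebra is type C_6, i.e. sp(12).

C_6 (sp(12))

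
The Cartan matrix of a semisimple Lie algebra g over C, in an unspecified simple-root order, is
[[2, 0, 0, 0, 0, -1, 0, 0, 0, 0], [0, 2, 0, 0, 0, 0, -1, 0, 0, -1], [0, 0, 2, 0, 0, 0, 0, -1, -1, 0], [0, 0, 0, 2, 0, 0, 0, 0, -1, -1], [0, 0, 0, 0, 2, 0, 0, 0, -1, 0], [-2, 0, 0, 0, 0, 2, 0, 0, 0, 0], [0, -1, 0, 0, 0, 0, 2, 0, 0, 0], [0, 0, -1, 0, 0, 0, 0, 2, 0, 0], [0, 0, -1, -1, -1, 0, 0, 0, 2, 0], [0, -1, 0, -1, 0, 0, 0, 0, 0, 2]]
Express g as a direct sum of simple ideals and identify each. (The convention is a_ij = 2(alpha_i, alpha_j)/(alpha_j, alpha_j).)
type B_2 ⊕ type E_8

The diagram associated to this matrix has two connected components: the simple roots {alpha_1, alpha_6} form a chain of 2 nodes with a double edge at one end; the terminal node there is the unique short simple root (B_2), and {alpha_2, alpha_3, alpha_4, alpha_5, alpha_7, alpha_8, alpha_9, alpha_10} form a chain of 7 nodes with one extra node attached to the third node from one end (E_8). A semisimple Lie algebra decomposes uniquely as the direct sum of simple ideals, one per connected component of its Dynkin diagram, so g ≅ B_2 ⊕ E_8 (dimension 10 + 248 = 258).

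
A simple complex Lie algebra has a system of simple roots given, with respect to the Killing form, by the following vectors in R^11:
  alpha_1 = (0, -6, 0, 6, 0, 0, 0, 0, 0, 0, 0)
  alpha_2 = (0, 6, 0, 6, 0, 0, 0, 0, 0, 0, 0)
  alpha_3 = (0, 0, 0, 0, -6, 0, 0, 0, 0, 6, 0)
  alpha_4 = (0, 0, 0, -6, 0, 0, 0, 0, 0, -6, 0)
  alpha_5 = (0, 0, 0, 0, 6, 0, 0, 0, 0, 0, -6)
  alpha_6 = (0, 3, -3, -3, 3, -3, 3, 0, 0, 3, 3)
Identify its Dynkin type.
Compute the Cartan integers a_ij = 2(alpha_i, alpha_j)/(alpha_j, alpha_j); the resulting 6x6 Cartan matrix is
[[2, 0, 0, -1, 0, -1], [0, 2, 0, -1, 0, 0], [0, 0, 2, -1, -1, 0], [-1, -1, -1, 2, 0, 0], [0, 0, -1, 0, 2, 0], [-1, 0, 0, 0, 0, 2]].
All simple roots have the same length, so the diagram is simply laced. The associated Dynkin diagram is a chain of 5 nodes with one extra node attached to the third node from one end (E_6), so the type is E_6.

E_6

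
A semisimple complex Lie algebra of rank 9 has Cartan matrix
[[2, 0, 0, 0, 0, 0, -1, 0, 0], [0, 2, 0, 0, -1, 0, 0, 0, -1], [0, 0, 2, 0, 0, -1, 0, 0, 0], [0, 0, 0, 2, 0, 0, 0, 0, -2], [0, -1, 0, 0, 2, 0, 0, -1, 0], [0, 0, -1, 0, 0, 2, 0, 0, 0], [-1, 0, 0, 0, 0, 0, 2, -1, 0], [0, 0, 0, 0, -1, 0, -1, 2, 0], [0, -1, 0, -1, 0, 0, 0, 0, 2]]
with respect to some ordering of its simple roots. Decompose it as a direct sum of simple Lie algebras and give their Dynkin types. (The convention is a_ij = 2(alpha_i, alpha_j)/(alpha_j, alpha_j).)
The diagram associated to this matrix has two connected components: the simple roots {alpha_3, alpha_6} form a chain of 2 nodes with single edges (A_2), and {alpha_1, alpha_2, alpha_4, alpha_5, alpha_7, alpha_8, alpha_9} form a chain of 7 nodes with a double edge at one end; the terminal node there is the unique long simple root (C_7). A semisimple Lie algebra decomposes uniquely as the direct sum of simple ideals, one per connected component of its Dynkin diagram, so g ≅ A_2 ⊕ C_7 (dimension 8 + 105 = 113).

type A_2 ⊕ type C_7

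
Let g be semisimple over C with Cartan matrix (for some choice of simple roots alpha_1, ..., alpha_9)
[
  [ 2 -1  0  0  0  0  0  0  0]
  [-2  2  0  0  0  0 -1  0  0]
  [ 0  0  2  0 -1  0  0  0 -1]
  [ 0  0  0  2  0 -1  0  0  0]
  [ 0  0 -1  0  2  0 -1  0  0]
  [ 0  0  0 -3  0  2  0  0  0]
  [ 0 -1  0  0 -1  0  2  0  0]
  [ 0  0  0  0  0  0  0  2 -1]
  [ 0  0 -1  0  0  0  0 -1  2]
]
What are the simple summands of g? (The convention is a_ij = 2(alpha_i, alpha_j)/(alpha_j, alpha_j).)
The diagram associated to this matrix has two connected components: the simple roots {alpha_1, alpha_2, alpha_3, alpha_5, alpha_7, alpha_8, alpha_9} form a chain of 7 nodes with a double edge at one end; the terminal node there is the unique short simple root (B_7), and {alpha_4, alpha_6} form two nodes joined by a triple edge (G_2). A semisimple Lie algebra decomposes uniquely as the direct sum of simple ideals, one per connected component of its Dynkin diagram, so g ≅ B_7 ⊕ G_2 (dimension 105 + 14 = 119).

B7 + G2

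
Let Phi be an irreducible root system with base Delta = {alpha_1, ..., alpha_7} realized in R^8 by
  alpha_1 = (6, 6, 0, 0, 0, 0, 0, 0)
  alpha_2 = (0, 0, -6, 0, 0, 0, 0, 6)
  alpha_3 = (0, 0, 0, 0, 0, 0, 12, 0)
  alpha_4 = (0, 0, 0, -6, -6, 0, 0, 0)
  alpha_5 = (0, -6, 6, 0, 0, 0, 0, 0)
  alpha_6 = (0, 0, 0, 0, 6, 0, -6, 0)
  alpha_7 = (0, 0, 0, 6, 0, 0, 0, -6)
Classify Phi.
type C_7

Compute the Cartan integers a_ij = 2(alpha_i, alpha_j)/(alpha_j, alpha_j); the resulting 7x7 Cartan matrix is
[[2, 0, 0, 0, -1, 0, 0], [0, 2, 0, 0, -1, 0, -1], [0, 0, 2, 0, 0, -2, 0], [0, 0, 0, 2, 0, -1, -1], [-1, -1, 0, 0, 2, 0, 0], [0, 0, -1, -1, 0, 2, 0], [0, -1, 0, -1, 0, 0, 2]].
The roots have two lengths (squared-length ratio 2:1); the short ones are alpha_{1,2,4,5,6,7}. The associated Dynkin diagram is a chain of 7 nodes with a double edge at one end; the terminal node there is the unique long simple root (C_7), so the type is C_7 (the algebra sp(14)).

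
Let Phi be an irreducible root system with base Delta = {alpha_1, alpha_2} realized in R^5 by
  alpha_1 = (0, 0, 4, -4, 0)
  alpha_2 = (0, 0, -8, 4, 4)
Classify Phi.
Compute the Cartan integers a_ij = 2(alpha_i, alpha_j)/(alpha_j, alpha_j); the resulting 2x2 Cartan matrix is
[[2, -1], [-3, 2]].
The roots have two lengths (squared-length ratio 3:1); the short ones are alpha_{1}. The associated Dynkin diagram is two nodes joined by a triple edge (G_2), so the type is G_2.

G_2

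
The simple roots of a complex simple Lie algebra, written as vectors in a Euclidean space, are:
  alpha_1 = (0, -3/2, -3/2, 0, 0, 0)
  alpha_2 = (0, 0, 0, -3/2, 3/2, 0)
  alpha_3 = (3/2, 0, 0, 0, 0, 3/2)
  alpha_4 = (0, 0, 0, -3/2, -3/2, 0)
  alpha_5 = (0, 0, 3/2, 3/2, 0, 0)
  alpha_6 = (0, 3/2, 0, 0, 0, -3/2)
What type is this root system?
type D_6

Compute the Cartan integers a_ij = 2(alpha_i, alpha_j)/(alpha_j, alpha_j); the resulting 6x6 Cartan matrix is
[[2, 0, 0, 0, -1, -1], [0, 2, 0, 0, -1, 0], [0, 0, 2, 0, 0, -1], [0, 0, 0, 2, -1, 0], [-1, -1, 0, -1, 2, 0], [-1, 0, -1, 0, 0, 2]].
All simple roots have the same length, so the diagram is simply laced. The associated Dynkin diagram is a chain of 4 nodes with a fork of two nodes at one end (D_6), so the type is D_6 (the algebra so(12)).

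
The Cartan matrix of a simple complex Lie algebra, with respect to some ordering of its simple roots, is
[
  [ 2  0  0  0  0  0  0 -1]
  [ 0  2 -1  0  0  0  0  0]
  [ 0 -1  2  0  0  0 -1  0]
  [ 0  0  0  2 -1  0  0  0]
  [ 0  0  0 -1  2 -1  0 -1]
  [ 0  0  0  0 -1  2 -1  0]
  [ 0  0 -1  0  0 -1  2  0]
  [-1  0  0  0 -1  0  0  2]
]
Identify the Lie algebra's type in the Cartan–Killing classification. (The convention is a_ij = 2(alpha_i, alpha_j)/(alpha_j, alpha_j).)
The matrix has rank 8 with 2's on the diagonal. Reading the off-diagonal entries as Dynkin edges (a single edge where a_ij = a_ji = -1; a double or triple edge where a_ij * a_ji = 2 or 3), the diagram is a chain of 7 nodes with one extra node attached to the third node from one end (E_8). One simple-root ordering that puts it in standard form is (alpha_1, alpha_4, alpha_8, alpha_5, alpha_6, alpha_7, alpha_3, alpha_2). So the algebra is type E_8.

type E_8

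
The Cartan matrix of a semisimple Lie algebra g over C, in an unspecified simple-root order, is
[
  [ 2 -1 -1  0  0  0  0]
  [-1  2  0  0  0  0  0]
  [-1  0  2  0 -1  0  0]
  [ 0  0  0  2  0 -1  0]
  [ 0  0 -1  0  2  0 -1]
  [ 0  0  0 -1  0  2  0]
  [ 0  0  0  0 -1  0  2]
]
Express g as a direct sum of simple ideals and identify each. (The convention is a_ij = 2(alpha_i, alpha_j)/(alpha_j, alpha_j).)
The diagram associated to this matrix has two connected components: the simple roots {alpha_4, alpha_6} form a chain of 2 nodes with single edges (A_2), and {alpha_1, alpha_2, alpha_3, alpha_5, alpha_7} form a chain of 5 nodes with single edges (A_5). A semisimple Lie algebra decomposes uniquely as the direct sum of simple ideals, one per connected component of its Dynkin diagram, so g ≅ A_2 ⊕ A_5 (dimension 8 + 35 = 43).

A_2 (sl(3)) + A_5 (sl(6))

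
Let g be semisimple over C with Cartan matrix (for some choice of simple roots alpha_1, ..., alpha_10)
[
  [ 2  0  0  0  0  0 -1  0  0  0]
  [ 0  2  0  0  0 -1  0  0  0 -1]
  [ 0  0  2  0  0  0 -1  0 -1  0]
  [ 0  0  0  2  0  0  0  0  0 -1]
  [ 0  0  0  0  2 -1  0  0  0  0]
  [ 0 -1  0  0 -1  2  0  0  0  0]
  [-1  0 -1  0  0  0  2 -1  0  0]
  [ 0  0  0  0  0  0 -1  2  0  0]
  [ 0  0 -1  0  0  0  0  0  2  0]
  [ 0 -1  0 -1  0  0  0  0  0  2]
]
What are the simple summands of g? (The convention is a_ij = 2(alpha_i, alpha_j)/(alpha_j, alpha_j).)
A5 + D5

The diagram associated to this matrix has two connected components: the simple roots {alpha_2, alpha_4, alpha_5, alpha_6, alpha_10} form a chain of 5 nodes with single edges (A_5), and {alpha_1, alpha_3, alpha_7, alpha_8, alpha_9} form a chain of 3 nodes with a fork of two nodes at one end (D_5). A semisimple Lie algebra decomposes uniquely as the direct sum of simple ideals, one per connected component of its Dynkin diagram, so g ≅ A_5 ⊕ D_5 (dimension 35 + 45 = 80).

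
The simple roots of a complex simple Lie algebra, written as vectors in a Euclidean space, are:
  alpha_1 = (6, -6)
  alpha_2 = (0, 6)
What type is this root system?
Compute the Cartan integers a_ij = 2(alpha_i, alpha_j)/(alpha_j, alpha_j); the resulting 2x2 Cartan matrix is
[[2, -2], [-1, 2]].
The roots have two lengths (squared-length ratio 2:1); the short ones are alpha_{2}. The associated Dynkin diagram is a chain of 2 nodes with a double edge at one end; the terminal node there is the unique short simple root (B_2), so the type is B_2 (the algebra so(5)).

B_2 (so(5))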